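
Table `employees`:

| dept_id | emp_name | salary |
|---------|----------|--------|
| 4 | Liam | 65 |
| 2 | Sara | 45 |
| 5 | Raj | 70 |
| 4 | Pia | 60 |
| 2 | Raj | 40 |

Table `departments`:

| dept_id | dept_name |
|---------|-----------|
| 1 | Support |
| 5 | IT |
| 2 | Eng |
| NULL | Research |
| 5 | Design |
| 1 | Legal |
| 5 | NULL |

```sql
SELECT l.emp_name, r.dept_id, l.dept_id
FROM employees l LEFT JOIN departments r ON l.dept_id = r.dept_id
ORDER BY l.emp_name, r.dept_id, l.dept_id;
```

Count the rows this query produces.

7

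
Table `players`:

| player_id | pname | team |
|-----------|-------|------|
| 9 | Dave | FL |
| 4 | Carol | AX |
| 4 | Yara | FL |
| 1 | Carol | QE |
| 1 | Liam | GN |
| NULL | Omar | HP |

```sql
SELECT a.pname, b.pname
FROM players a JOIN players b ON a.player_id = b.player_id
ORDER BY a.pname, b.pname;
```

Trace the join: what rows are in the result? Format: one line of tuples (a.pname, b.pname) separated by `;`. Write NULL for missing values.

(Carol, Carol); (Carol, Carol); (Carol, Liam); (Carol, Yara); (Dave, Dave); (Liam, Carol); (Liam, Liam); (Yara, Carol); (Yara, Yara)

INNER JOIN keeps only pairs where the ON condition holds.
Matching on a.player_id = b.player_id. A NULL in a compared column never satisfies the condition.
- player_id=9: 1 matching b row(s), so 1 row(s) emitted.
- player_id=4: 2 matching b row(s), so 2 row(s) emitted.
- player_id=4: 2 matching b row(s), so 2 row(s) emitted.
- player_id=1: 2 matching b row(s), so 2 row(s) emitted.
- player_id=1: 2 matching b row(s), so 2 row(s) emitted.
- player_id=NULL: no matching b row, dropped.
After projecting and ordering:
a.pname | b.pname
Carol | Carol
Carol | Carol
Carol | Liam
Carol | Yara
Dave | Dave
Liam | Carol
Liam | Liam
Yara | Carol
Yara | Yara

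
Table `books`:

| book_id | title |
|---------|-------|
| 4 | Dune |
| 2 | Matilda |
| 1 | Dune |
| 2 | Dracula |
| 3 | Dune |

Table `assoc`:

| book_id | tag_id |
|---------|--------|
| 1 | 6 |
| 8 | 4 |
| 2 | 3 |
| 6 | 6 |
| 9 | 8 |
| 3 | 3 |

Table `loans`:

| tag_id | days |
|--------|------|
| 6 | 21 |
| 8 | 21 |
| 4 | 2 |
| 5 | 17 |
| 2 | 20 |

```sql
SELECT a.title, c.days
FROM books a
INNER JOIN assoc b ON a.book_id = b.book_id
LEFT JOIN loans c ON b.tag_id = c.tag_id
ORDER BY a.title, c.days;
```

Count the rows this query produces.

Joins associate left-to-right: books INNER JOIN assoc on book_id gives 4 intermediate row(s).
Then LEFT JOIN `loans c` on tag_id: each of those 4 rows is kept; rows whose b.tag_id has no match in c get NULL for c's columns.
Result: 4 row(s).

4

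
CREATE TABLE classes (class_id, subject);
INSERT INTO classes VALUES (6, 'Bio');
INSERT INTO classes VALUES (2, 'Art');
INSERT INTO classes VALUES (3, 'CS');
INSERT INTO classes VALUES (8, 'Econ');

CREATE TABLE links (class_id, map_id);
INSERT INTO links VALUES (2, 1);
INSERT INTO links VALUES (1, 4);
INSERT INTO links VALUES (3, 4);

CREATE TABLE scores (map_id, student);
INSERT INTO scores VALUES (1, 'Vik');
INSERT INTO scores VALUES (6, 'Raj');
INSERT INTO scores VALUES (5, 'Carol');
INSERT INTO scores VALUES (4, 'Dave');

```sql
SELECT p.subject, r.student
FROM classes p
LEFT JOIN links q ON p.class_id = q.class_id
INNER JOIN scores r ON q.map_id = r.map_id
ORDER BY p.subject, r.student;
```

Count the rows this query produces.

Evaluate left to right. First `classes p LEFT JOIN links q` on class_id: 4 row(s).
Then INNER JOIN `scores r` on map_id: keep only rows whose q.map_id appears in r.
Result: 2 row(s).

2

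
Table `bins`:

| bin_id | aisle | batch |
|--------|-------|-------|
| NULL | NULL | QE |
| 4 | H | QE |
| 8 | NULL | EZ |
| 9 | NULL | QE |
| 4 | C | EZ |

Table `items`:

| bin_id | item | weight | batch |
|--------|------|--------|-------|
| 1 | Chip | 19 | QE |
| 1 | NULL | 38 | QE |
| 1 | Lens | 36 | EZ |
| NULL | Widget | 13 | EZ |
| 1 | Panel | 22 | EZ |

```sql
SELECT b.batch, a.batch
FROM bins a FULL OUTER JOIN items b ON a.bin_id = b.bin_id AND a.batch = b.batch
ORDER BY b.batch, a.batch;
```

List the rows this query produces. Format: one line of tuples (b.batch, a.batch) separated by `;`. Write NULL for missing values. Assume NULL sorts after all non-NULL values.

(EZ, NULL); (EZ, NULL); (EZ, NULL); (QE, NULL); (QE, NULL); (NULL, EZ); (NULL, EZ); (NULL, QE); (NULL, QE); (NULL, QE)

FULL OUTER JOIN keeps every row from both sides; unmatched rows get NULL for the other side's columns.
Matching on a.bin_id = b.bin_id AND a.batch = b.batch. A NULL in a compared column never satisfies the condition.
- a[0] bin_id=NULL, batch=QE → no match; kept with NULLs on the b side.
- a[1] bin_id=4, batch=QE → no match; kept with NULLs on the b side.
- a[2] bin_id=8, batch=EZ → no match; kept with NULLs on the b side.
- a[3] bin_id=9, batch=QE → no match; kept with NULLs on the b side.
- a[4] bin_id=4, batch=EZ → no match; kept with NULLs on the b side.
- 5 b row(s) had no a match → kept, a columns NULL.
After projecting and ordering:
b.batch | a.batch
EZ | NULL
EZ | NULL
EZ | NULL
QE | NULL
QE | NULL
NULL | EZ
NULL | EZ
NULL | QE
NULL | QE
NULL | QE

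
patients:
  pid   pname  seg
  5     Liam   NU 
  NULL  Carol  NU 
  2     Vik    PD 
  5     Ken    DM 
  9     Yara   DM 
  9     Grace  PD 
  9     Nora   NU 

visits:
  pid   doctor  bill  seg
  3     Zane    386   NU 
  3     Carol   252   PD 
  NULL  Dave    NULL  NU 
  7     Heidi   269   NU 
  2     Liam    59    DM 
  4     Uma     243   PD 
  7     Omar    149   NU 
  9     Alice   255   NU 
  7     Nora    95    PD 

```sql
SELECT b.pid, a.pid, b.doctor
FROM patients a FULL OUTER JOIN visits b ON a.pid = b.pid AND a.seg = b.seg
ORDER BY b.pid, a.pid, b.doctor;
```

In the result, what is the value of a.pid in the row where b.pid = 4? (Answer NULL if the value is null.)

FULL OUTER JOIN keeps every row from both sides; unmatched rows get NULL for the other side's columns.
Matching on a.pid = b.pid AND a.seg = b.seg. A NULL in a compared column never satisfies the condition.
- a row (pid=5, seg=NU): no match → kept, b columns NULL.
- a row (pid=NULL, seg=NU): no match → kept, b columns NULL.
- a row (pid=2, seg=PD): no match → kept, b columns NULL.
- a row (pid=5, seg=DM): no match → kept, b columns NULL.
- a row (pid=9, seg=DM): no match → kept, b columns NULL.
- a row (pid=9, seg=PD): no match → kept, b columns NULL.
- a row (pid=9, seg=NU): matches 1 b row(s) → 1 output row(s).
- plus 8 unmatched b row(s), each kept with NULL a columns.

NULL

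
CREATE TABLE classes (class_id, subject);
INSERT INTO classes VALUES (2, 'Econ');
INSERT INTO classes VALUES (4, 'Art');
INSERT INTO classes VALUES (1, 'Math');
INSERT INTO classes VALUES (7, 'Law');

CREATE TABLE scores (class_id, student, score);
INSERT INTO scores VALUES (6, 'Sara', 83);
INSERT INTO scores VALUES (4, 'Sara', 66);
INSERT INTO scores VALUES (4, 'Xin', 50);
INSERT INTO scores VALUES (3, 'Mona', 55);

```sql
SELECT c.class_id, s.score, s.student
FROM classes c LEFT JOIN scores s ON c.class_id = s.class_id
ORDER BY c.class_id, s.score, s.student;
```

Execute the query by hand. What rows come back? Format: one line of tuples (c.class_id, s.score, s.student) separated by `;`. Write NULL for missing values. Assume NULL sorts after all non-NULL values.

(1, NULL, NULL); (2, NULL, NULL); (4, 50, Xin); (4, 66, Sara); (7, NULL, NULL)

LEFT JOIN keeps every row from `classes`; unmatched rows get NULL for `scores`'s columns.
Matching on c.class_id = s.class_id.
- c (class_id=2) has no partner → padded with NULL.
- c (class_id=4) pairs with 2 row(s) of s.
- c (class_id=1) has no partner → padded with NULL.
- c (class_id=7) has no partner → padded with NULL.
After projecting and ordering:
c.class_id | s.score | s.student
1 | NULL | NULL
2 | NULL | NULL
4 | 50 | Xin
4 | 66 | Sara
7 | NULL | NULL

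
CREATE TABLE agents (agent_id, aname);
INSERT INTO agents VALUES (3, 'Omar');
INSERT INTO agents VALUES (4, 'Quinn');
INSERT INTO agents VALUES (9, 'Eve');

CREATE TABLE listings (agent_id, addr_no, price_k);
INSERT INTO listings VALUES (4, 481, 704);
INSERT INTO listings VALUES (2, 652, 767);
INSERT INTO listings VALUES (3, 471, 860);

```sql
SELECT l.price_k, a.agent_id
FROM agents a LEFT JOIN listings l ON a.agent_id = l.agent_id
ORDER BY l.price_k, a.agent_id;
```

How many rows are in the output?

LEFT JOIN keeps every row from `agents`; unmatched rows get NULL for `listings`'s columns.
Matching on a.agent_id = l.agent_id.
- a (agent_id=3) pairs with 1 row(s) of l.
- a (agent_id=4) pairs with 1 row(s) of l.
- a (agent_id=9) has no partner → padded with NULL.
Total: 2 matched + 1 padded = 3 rows.

3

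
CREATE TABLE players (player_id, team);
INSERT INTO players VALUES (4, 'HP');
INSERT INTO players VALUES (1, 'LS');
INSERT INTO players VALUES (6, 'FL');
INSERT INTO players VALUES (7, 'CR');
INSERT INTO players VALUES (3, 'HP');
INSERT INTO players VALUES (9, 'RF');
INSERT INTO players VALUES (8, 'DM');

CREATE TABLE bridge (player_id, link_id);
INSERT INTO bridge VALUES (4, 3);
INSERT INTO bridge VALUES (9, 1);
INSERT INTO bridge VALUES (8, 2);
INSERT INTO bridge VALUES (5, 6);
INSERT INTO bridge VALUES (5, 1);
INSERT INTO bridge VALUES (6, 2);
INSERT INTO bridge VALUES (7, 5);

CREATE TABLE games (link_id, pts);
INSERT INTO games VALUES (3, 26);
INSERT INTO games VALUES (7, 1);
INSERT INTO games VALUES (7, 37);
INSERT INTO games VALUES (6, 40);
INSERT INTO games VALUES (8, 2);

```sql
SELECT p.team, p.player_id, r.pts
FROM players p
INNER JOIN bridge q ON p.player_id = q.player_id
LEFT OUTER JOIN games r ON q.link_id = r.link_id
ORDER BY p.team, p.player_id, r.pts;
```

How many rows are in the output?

5

Evaluate left to right. First `players p INNER JOIN bridge q` on player_id: 5 row(s).
Then LEFT JOIN `games r` on link_id: each of those 5 rows is kept; rows whose q.link_id has no match in r get NULL for r's columns.
Result: 5 row(s).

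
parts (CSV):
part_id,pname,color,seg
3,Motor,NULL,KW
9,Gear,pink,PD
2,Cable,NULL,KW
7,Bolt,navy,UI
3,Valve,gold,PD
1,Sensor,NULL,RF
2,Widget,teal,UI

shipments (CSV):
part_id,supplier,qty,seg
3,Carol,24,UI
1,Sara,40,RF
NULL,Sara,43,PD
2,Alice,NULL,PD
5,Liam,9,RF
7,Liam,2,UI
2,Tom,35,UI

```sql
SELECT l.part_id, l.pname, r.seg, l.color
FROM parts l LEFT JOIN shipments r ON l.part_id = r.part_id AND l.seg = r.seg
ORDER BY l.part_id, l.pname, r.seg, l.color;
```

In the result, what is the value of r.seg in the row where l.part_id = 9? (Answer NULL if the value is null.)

LEFT JOIN keeps every row from `parts`; unmatched rows get NULL for `shipments`'s columns.
Matching on l.part_id = r.part_id AND l.seg = r.seg. A NULL in a compared column never satisfies the condition.
Matched pairs: 3; unmatched l rows kept: 4.

NULL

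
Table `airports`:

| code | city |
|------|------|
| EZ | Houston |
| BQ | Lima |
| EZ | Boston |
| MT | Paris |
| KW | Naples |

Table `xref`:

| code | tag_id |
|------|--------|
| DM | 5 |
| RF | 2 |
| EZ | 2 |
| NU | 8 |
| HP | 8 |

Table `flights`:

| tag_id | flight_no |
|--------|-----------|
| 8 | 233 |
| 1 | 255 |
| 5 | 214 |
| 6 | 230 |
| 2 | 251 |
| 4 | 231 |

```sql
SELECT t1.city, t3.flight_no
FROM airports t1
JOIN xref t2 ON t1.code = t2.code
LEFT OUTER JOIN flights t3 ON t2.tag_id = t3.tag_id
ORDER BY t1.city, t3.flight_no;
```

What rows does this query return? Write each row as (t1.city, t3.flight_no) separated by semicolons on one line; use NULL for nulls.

(Boston, 251); (Houston, 251)

Joins associate left-to-right: airports INNER JOIN xref on code gives 2 intermediate row(s).
Then LEFT JOIN `flights t3` on tag_id: each of those 2 rows is kept; rows whose t2.tag_id has no match in t3 get NULL for t3's columns.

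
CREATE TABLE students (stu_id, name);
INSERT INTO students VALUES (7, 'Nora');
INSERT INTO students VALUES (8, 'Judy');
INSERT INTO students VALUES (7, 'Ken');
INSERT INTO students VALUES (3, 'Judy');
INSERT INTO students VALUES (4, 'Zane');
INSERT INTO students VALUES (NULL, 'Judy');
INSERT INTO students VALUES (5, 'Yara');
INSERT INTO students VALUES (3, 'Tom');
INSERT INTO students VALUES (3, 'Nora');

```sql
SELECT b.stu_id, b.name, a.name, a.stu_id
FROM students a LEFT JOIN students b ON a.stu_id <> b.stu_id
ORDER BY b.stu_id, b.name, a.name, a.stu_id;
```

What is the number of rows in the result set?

LEFT JOIN keeps every row from `students a`; unmatched rows get NULL for `students b`'s columns.
Matching on a.stu_id <> b.stu_id. A NULL in a compared column never satisfies the condition.
- a row (stu_id=7): matches 6 b row(s) → 6 output row(s).
- a row (stu_id=8): matches 7 b row(s) → 7 output row(s).
- a row (stu_id=7): matches 6 b row(s) → 6 output row(s).
- a row (stu_id=3): matches 5 b row(s) → 5 output row(s).
- a row (stu_id=4): matches 7 b row(s) → 7 output row(s).
- a row (stu_id=NULL): no match → kept, b columns NULL.
- a row (stu_id=5): matches 7 b row(s) → 7 output row(s).
- a row (stu_id=3): matches 5 b row(s) → 5 output row(s).
- a row (stu_id=3): matches 5 b row(s) → 5 output row(s).
Total: 48 matched + 1 padded = 49 rows.

49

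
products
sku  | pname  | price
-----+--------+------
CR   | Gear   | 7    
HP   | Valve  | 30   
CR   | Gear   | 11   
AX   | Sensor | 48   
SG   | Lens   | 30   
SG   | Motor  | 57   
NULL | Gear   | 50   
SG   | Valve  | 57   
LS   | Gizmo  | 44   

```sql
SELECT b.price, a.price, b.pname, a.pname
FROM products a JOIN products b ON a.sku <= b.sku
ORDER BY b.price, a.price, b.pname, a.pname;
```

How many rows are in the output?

40

INNER JOIN keeps only pairs where the ON condition holds.
Matching on a.sku <= b.sku. A NULL in a compared column never satisfies the condition.
- a (sku=CR) pairs with 7 row(s) of b.
- a (sku=HP) pairs with 5 row(s) of b.
- a (sku=CR) pairs with 7 row(s) of b.
- a (sku=AX) pairs with 8 row(s) of b.
- a (sku=SG) pairs with 3 row(s) of b.
- a (sku=SG) pairs with 3 row(s) of b.
- a (sku=NULL) has no partner → excluded.
- a (sku=SG) pairs with 3 row(s) of b.
- a (sku=LS) pairs with 4 row(s) of b.
Total: 40 rows.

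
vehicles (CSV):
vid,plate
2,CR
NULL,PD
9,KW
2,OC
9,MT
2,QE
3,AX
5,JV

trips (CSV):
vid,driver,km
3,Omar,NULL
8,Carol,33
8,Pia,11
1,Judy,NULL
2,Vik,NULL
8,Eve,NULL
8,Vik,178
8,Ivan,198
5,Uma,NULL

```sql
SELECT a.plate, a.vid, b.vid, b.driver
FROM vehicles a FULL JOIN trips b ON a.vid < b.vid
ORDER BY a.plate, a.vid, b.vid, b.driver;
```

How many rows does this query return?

FULL OUTER JOIN keeps every row from both sides; unmatched rows get NULL for the other side's columns.
Matching on a.vid < b.vid. A NULL in a compared column never satisfies the condition.
- vid=2: 7 matching b row(s), so 7 row(s) emitted.
- vid=NULL: no b row matches, row kept with b columns NULL.
- vid=9: no b row matches, row kept with b columns NULL.
- vid=2: 7 matching b row(s), so 7 row(s) emitted.
- vid=9: no b row matches, row kept with b columns NULL.
- vid=2: 7 matching b row(s), so 7 row(s) emitted.
- vid=3: 6 matching b row(s), so 6 row(s) emitted.
- vid=5: 5 matching b row(s), so 5 row(s) emitted.
- 2 row(s) from b found no a partner → padded with NULL.
Total: 32 matched + 5 padded = 37 rows.

37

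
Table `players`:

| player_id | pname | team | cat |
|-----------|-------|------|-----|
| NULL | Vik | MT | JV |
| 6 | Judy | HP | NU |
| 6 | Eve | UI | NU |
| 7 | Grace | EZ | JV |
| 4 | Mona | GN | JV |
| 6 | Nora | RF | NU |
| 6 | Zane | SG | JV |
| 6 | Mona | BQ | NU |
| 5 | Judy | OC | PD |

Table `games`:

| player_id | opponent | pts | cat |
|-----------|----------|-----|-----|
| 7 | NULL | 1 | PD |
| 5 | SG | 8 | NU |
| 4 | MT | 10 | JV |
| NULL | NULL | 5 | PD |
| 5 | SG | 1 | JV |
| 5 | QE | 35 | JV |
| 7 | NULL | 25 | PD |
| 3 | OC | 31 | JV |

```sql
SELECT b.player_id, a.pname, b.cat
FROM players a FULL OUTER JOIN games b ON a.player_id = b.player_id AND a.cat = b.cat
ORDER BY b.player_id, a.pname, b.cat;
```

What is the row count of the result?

16

FULL OUTER JOIN keeps every row from both sides; unmatched rows get NULL for the other side's columns.
Matching on a.player_id = b.player_id AND a.cat = b.cat. A NULL in a compared column never satisfies the condition.
- player_id=NULL, cat=JV: no b row matches, row kept with b columns NULL.
- player_id=6, cat=NU: no b row matches, row kept with b columns NULL.
- player_id=6, cat=NU: no b row matches, row kept with b columns NULL.
- player_id=7, cat=JV: no b row matches, row kept with b columns NULL.
- player_id=4, cat=JV: 1 matching b row(s), so 1 row(s) emitted.
- player_id=6, cat=NU: no b row matches, row kept with b columns NULL.
- player_id=6, cat=JV: no b row matches, row kept with b columns NULL.
- player_id=6, cat=NU: no b row matches, row kept with b columns NULL.
- player_id=5, cat=PD: no b row matches, row kept with b columns NULL.
- plus 7 unmatched b row(s), each kept with NULL a columns.
Total: 1 matched + 15 padded = 16 rows.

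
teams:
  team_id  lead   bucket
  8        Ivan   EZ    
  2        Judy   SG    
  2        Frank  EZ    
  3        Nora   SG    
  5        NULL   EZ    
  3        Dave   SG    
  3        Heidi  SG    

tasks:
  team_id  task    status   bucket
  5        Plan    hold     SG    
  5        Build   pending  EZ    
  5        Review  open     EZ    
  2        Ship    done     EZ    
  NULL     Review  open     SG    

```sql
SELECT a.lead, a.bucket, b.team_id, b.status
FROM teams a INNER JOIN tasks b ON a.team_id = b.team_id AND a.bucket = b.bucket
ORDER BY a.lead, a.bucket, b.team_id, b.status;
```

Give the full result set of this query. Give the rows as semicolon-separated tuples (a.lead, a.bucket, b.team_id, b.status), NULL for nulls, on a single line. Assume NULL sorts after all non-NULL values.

(Frank, EZ, 2, done); (NULL, EZ, 5, open); (NULL, EZ, 5, pending)

INNER JOIN keeps only pairs where the ON condition holds.
Matching on a.team_id = b.team_id AND a.bucket = b.bucket. A NULL in a compared column never satisfies the condition.
Matched pairs: 3.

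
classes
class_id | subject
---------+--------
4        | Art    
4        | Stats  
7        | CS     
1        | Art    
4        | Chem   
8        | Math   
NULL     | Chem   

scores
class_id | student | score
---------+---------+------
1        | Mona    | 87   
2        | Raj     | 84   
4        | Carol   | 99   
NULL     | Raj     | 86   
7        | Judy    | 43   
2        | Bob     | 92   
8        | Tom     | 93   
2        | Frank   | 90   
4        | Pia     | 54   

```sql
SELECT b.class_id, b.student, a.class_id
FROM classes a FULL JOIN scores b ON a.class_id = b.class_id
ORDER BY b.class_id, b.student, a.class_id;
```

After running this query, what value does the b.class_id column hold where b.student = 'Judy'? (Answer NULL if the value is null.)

FULL OUTER JOIN keeps every row from both sides; unmatched rows get NULL for the other side's columns.
Matching on a.class_id = b.class_id. A NULL in a compared column never satisfies the condition.
- a row (class_id=4): matches 2 b row(s) → 2 output row(s).
- a row (class_id=4): matches 2 b row(s) → 2 output row(s).
- a row (class_id=7): matches 1 b row(s) → 1 output row(s).
- a row (class_id=1): matches 1 b row(s) → 1 output row(s).
- a row (class_id=4): matches 2 b row(s) → 2 output row(s).
- a row (class_id=8): matches 1 b row(s) → 1 output row(s).
- a row (class_id=NULL): no match → kept, b columns NULL.
- 4 row(s) from b found no a partner → padded with NULL.

7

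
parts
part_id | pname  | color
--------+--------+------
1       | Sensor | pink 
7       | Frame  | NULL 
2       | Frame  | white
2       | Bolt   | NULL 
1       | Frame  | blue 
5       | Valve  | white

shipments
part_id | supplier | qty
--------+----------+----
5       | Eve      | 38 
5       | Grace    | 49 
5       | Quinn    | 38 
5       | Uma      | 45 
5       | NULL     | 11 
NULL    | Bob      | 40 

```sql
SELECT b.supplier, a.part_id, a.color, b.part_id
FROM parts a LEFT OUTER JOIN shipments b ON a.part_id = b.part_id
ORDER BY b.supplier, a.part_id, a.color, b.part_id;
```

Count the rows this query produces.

LEFT JOIN keeps every row from `parts`; unmatched rows get NULL for `shipments`'s columns.
Matching on a.part_id = b.part_id. A NULL in a compared column never satisfies the condition.
- a (part_id=1) has no partner → padded with NULL.
- a (part_id=7) has no partner → padded with NULL.
- a (part_id=2) has no partner → padded with NULL.
- a (part_id=2) has no partner → padded with NULL.
- a (part_id=1) has no partner → padded with NULL.
- a (part_id=5) pairs with 5 row(s) of b.
Total: 5 matched + 5 padded = 10 rows.

10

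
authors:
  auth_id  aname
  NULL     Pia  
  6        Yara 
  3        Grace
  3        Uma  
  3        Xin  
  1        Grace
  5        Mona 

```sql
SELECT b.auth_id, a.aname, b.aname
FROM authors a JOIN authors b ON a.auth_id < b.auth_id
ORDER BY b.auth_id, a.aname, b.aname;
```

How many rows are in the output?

INNER JOIN keeps only pairs where the ON condition holds.
Matching on a.auth_id < b.auth_id. A NULL in a compared column never satisfies the condition.
Matched pairs: 12.
Total: 12 rows.

12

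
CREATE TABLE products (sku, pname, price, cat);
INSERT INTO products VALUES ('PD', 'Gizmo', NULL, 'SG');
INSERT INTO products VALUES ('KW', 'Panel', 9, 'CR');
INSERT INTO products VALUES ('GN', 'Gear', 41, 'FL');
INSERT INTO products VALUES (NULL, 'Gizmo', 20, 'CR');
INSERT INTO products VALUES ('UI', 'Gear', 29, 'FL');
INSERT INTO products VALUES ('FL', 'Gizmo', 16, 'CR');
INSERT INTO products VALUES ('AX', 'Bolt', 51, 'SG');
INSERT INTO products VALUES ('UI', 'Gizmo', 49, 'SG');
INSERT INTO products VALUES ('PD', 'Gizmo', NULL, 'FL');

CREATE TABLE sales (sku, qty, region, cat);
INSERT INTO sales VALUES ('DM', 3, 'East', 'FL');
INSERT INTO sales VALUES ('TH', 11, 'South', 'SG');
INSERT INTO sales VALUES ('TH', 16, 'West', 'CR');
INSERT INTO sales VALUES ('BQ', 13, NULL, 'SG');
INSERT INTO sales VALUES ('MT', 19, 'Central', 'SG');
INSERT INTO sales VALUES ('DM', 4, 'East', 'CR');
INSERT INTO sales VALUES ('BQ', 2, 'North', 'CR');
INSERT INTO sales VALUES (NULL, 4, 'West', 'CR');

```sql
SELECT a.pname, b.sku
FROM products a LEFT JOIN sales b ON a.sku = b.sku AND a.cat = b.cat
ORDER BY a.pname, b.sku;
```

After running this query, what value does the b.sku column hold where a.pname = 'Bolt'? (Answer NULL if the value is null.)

LEFT JOIN keeps every row from `products`; unmatched rows get NULL for `sales`'s columns.
Matching on a.sku = b.sku AND a.cat = b.cat. A NULL in a compared column never satisfies the condition.
Matched pairs: 0; unmatched a rows kept: 9.

NULL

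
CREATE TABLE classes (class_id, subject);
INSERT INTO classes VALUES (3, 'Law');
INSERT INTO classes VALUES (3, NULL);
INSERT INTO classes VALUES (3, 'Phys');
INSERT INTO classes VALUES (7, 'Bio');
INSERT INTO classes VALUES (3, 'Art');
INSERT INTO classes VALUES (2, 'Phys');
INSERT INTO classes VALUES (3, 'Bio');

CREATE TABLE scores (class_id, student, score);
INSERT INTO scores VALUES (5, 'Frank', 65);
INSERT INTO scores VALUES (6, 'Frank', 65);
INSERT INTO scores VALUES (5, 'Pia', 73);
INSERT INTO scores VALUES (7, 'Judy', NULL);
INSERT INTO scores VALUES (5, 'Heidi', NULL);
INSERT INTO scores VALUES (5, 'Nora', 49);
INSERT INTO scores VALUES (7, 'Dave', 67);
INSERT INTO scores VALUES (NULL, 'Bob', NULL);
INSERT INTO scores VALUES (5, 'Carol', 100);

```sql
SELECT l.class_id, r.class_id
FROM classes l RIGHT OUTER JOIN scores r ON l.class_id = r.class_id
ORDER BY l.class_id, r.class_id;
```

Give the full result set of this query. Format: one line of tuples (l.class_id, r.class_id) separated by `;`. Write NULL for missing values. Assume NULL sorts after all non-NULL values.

RIGHT JOIN keeps every row from `scores`; unmatched rows get NULL for `classes`'s columns.
Matching on l.class_id = r.class_id. A NULL in a compared column never satisfies the condition.
- l[0] class_id=3 → no match.
- l[1] class_id=3 → no match.
- l[2] class_id=3 → no match.
- l[3] class_id=7 → 2 match(es) in r → 2 row(s).
- l[4] class_id=3 → no match.
- l[5] class_id=2 → no match.
- l[6] class_id=3 → no match.
- 7 row(s) from r found no l partner → padded with NULL.
After projecting and ordering:
l.class_id | r.class_id
7 | 7
7 | 7
NULL | 5
NULL | 5
NULL | 5
NULL | 5
NULL | 5
NULL | 6
NULL | NULL

(7, 7); (7, 7); (NULL, 5); (NULL, 5); (NULL, 5); (NULL, 5); (NULL, 5); (NULL, 6); (NULL, NULL)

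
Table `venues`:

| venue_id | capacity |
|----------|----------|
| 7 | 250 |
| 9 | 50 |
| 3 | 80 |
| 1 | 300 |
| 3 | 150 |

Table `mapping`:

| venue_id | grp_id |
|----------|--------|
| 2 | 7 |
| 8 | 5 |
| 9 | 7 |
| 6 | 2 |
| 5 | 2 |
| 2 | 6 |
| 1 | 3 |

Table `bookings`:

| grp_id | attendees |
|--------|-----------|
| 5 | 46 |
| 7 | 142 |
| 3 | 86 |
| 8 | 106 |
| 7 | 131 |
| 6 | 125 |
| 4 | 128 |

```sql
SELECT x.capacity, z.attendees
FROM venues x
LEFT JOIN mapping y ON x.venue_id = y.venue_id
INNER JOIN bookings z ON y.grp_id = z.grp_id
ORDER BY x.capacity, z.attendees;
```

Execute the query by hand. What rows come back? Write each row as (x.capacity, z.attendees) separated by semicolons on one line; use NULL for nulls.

(50, 131); (50, 142); (300, 86)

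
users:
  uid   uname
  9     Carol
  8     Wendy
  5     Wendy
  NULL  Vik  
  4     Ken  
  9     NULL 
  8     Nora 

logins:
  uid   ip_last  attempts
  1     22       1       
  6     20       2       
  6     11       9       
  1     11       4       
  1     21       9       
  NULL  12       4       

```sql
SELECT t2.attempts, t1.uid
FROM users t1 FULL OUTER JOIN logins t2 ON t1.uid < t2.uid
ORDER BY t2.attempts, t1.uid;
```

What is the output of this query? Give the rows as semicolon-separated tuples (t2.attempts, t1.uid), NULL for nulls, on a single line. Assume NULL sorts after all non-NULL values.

(1, NULL); (2, 4); (2, 5); (4, NULL); (4, NULL); (9, 4); (9, 5); (9, NULL); (NULL, 8); (NULL, 8); (NULL, 9); (NULL, 9); (NULL, NULL)

FULL OUTER JOIN keeps every row from both sides; unmatched rows get NULL for the other side's columns.
Matching on t1.uid < t2.uid. A NULL in a compared column never satisfies the condition.
Matched pairs: 4; unmatched t1 rows kept: 5; unmatched t2 rows kept: 4.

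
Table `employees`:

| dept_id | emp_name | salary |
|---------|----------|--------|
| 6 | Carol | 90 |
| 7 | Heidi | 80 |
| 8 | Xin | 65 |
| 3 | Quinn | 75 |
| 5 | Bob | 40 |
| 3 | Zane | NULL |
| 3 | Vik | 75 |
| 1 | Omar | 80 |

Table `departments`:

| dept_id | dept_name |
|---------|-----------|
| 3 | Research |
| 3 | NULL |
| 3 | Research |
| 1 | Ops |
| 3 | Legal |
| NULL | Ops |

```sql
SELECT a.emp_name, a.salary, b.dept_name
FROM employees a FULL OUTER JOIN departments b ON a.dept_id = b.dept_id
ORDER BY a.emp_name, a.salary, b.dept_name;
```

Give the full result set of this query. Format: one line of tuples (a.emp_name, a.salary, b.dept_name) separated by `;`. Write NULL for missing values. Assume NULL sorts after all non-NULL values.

(Bob, 40, NULL); (Carol, 90, NULL); (Heidi, 80, NULL); (Omar, 80, Ops); (Quinn, 75, Legal); (Quinn, 75, Research); (Quinn, 75, Research); (Quinn, 75, NULL); (Vik, 75, Legal); (Vik, 75, Research); (Vik, 75, Research); (Vik, 75, NULL); (Xin, 65, NULL); (Zane, NULL, Legal); (Zane, NULL, Research); (Zane, NULL, Research); (Zane, NULL, NULL); (NULL, NULL, Ops)

FULL OUTER JOIN keeps every row from both sides; unmatched rows get NULL for the other side's columns.
Matching on a.dept_id = b.dept_id. A NULL in a compared column never satisfies the condition.
- dept_id=6: no b row matches, row kept with b columns NULL.
- dept_id=7: no b row matches, row kept with b columns NULL.
- dept_id=8: no b row matches, row kept with b columns NULL.
- dept_id=3: 4 matching b row(s), so 4 row(s) emitted.
- dept_id=5: no b row matches, row kept with b columns NULL.
- dept_id=3: 4 matching b row(s), so 4 row(s) emitted.
- dept_id=3: 4 matching b row(s), so 4 row(s) emitted.
- dept_id=1: 1 matching b row(s), so 1 row(s) emitted.
- 1 b row(s) had no a match → kept, a columns NULL.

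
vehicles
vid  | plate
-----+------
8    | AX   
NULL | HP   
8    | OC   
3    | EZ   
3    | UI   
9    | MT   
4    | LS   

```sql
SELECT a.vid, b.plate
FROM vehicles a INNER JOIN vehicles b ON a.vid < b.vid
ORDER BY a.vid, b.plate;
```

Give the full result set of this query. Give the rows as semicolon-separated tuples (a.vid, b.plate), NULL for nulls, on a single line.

(3, AX); (3, AX); (3, LS); (3, LS); (3, MT); (3, MT); (3, OC); (3, OC); (4, AX); (4, MT); (4, OC); (8, MT); (8, MT)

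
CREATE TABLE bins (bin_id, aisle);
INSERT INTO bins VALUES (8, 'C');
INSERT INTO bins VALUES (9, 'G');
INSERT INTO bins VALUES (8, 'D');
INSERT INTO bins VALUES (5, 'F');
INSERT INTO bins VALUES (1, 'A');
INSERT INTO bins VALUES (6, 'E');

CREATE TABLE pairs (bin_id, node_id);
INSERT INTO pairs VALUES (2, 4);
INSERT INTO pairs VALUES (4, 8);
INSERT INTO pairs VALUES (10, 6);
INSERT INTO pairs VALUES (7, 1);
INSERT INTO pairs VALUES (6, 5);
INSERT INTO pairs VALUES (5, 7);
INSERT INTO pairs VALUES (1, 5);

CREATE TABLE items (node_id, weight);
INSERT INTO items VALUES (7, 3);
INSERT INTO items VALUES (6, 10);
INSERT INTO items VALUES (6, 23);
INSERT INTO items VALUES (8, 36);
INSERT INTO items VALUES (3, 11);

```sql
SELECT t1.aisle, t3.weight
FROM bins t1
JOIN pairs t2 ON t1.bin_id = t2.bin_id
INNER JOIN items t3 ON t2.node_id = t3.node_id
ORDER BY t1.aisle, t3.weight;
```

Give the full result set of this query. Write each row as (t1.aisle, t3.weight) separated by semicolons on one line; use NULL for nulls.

(F, 3)

Evaluate left to right. First `bins t1 INNER JOIN pairs t2` on bin_id: 3 row(s).
Then INNER JOIN `items t3` on node_id: keep only rows whose t2.node_id appears in t3.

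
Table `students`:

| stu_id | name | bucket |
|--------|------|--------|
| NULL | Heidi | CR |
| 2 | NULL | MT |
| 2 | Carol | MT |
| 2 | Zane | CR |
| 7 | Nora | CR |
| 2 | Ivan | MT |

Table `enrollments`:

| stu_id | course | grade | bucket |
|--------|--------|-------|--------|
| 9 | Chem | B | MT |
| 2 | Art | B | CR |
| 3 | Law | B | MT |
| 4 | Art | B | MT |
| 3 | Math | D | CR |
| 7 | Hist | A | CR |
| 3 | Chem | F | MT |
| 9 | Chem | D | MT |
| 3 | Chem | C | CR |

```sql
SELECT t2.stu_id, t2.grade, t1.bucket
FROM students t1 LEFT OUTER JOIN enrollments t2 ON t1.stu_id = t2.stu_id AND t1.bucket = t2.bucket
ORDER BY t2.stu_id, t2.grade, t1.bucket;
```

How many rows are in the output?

6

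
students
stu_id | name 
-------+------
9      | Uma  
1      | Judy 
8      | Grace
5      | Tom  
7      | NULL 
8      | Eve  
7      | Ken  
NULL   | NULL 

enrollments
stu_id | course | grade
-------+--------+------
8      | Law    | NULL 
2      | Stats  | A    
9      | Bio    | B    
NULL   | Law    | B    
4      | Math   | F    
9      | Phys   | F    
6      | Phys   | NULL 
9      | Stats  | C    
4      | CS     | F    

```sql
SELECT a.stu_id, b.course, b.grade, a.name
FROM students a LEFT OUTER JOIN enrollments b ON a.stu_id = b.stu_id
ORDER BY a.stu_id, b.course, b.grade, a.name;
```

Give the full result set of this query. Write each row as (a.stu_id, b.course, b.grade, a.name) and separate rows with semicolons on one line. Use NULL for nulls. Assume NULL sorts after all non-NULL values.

LEFT JOIN keeps every row from `students`; unmatched rows get NULL for `enrollments`'s columns.
Matching on a.stu_id = b.stu_id. A NULL in a compared column never satisfies the condition.
Matched pairs: 5; unmatched a rows kept: 5.

(1, NULL, NULL, Judy); (5, NULL, NULL, Tom); (7, NULL, NULL, Ken); (7, NULL, NULL, NULL); (8, Law, NULL, Eve); (8, Law, NULL, Grace); (9, Bio, B, Uma); (9, Phys, F, Uma); (9, Stats, C, Uma); (NULL, NULL, NULL, NULL)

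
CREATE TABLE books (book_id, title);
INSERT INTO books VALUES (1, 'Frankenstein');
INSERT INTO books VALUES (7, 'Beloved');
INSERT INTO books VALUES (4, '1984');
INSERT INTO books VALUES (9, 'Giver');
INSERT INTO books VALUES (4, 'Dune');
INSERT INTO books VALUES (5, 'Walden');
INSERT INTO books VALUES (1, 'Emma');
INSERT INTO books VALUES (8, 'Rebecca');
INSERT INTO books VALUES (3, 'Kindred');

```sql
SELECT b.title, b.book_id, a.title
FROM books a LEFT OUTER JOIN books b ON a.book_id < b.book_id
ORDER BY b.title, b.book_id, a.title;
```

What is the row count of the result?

35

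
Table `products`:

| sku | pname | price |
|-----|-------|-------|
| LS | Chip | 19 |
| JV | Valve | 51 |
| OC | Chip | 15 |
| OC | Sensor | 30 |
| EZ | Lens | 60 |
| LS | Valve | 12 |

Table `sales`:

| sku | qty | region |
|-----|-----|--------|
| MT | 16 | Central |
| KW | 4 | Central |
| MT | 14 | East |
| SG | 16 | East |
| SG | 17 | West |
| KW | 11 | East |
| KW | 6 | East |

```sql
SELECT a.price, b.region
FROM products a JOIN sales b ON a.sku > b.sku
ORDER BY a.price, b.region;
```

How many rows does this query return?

16

INNER JOIN keeps only pairs where the ON condition holds.
Matching on a.sku > b.sku.
- a row (sku=LS): matches 3 b row(s) → 3 output row(s).
- a row (sku=JV): no match → dropped.
- a row (sku=OC): matches 5 b row(s) → 5 output row(s).
- a row (sku=OC): matches 5 b row(s) → 5 output row(s).
- a row (sku=EZ): no match → dropped.
- a row (sku=LS): matches 3 b row(s) → 3 output row(s).
Total: 16 rows.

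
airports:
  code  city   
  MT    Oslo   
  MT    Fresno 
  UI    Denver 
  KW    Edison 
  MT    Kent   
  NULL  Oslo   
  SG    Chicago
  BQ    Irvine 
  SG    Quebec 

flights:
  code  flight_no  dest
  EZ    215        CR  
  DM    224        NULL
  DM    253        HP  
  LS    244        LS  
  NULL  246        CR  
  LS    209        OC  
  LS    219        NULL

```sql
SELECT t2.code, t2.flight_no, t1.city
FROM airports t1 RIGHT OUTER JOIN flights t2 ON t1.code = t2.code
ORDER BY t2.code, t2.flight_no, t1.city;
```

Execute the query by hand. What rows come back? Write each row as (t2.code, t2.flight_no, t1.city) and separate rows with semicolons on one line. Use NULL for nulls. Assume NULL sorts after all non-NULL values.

(DM, 224, NULL); (DM, 253, NULL); (EZ, 215, NULL); (LS, 209, NULL); (LS, 219, NULL); (LS, 244, NULL); (NULL, 246, NULL)

RIGHT JOIN keeps every row from `flights`; unmatched rows get NULL for `airports`'s columns.
Matching on t1.code = t2.code. A NULL in a compared column never satisfies the condition.
- t1 (code=MT) has no partner in t2.
- t1 (code=MT) has no partner in t2.
- t1 (code=UI) has no partner in t2.
- t1 (code=KW) has no partner in t2.
- t1 (code=MT) has no partner in t2.
- t1 (code=NULL) has no partner in t2.
- t1 (code=SG) has no partner in t2.
- t1 (code=BQ) has no partner in t2.
- t1 (code=SG) has no partner in t2.
- 7 row(s) from t2 found no t1 partner → padded with NULL.
After projecting and ordering:
t2.code | t2.flight_no | t1.city
DM | 224 | NULL
DM | 253 | NULL
EZ | 215 | NULL
LS | 209 | NULL
LS | 219 | NULL
LS | 244 | NULL
NULL | 246 | NULL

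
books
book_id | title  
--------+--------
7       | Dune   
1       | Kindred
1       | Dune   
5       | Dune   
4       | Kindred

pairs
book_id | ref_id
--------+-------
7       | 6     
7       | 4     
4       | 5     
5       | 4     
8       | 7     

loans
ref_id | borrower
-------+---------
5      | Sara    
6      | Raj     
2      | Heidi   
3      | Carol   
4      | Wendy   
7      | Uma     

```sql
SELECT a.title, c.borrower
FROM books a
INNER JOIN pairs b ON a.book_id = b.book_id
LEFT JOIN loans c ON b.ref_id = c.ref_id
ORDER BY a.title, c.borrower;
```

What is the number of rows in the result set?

Step 1 — a INNER JOIN b on book_id → 4 row(s).
Then LEFT JOIN `loans c` on ref_id: each of those 4 rows is kept; rows whose b.ref_id has no match in c get NULL for c's columns.
Result: 4 row(s).

4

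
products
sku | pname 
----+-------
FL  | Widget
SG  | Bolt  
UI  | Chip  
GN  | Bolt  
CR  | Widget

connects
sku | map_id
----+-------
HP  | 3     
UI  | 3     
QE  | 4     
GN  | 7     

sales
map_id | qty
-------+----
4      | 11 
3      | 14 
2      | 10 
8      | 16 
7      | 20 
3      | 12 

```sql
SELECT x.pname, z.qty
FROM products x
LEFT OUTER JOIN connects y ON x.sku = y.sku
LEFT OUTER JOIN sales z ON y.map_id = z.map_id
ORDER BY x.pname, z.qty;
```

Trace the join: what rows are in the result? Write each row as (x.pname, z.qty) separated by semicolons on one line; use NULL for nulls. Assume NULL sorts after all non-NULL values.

(Bolt, 20); (Bolt, NULL); (Chip, 12); (Chip, 14); (Widget, NULL); (Widget, NULL)

Step 1 — x LEFT JOIN y on sku → 5 row(s).
Then LEFT JOIN `sales z` on map_id: each of those 5 rows is kept; rows whose y.map_id has no match in z get NULL for z's columns.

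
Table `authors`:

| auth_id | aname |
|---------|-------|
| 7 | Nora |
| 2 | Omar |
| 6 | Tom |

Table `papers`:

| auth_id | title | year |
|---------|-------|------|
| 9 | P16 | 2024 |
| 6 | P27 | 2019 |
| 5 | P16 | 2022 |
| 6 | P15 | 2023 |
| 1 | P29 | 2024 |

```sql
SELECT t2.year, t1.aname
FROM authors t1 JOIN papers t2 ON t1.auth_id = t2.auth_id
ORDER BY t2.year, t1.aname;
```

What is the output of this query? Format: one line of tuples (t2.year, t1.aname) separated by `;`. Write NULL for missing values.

INNER JOIN keeps only pairs where the ON condition holds.
Matching on t1.auth_id = t2.auth_id.
- t1 row (auth_id=7): no match → dropped.
- t1 row (auth_id=2): no match → dropped.
- t1 row (auth_id=6): matches 2 t2 row(s) → 2 output row(s).
After projecting and ordering:
t2.year | t1.aname
2019 | Tom
2023 | Tom

(2019, Tom); (2023, Tom)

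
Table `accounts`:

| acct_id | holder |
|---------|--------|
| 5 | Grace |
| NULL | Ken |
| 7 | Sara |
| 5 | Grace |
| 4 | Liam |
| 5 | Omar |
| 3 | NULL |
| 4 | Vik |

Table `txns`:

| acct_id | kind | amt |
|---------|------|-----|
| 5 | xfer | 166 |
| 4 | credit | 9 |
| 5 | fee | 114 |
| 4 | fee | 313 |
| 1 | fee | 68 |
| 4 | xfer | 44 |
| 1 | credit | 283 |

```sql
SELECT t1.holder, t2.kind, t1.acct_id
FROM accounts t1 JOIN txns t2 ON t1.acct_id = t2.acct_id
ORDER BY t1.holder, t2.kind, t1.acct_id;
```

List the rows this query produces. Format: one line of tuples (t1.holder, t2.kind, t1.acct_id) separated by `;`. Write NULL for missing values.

INNER JOIN keeps only pairs where the ON condition holds.
Matching on t1.acct_id = t2.acct_id. A NULL in a compared column never satisfies the condition.
Matched pairs: 12.

(Grace, fee, 5); (Grace, fee, 5); (Grace, xfer, 5); (Grace, xfer, 5); (Liam, credit, 4); (Liam, fee, 4); (Liam, xfer, 4); (Omar, fee, 5); (Omar, xfer, 5); (Vik, credit, 4); (Vik, fee, 4); (Vik, xfer, 4)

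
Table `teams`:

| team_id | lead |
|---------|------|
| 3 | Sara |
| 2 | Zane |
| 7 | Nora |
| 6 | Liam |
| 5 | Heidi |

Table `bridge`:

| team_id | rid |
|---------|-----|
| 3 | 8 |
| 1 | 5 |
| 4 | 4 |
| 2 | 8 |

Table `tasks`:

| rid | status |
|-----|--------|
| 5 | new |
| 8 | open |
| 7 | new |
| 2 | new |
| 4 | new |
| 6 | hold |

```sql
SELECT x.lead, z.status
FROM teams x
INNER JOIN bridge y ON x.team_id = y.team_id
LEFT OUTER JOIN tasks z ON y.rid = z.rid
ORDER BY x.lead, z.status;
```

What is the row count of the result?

Joins associate left-to-right: teams INNER JOIN bridge on team_id gives 2 intermediate row(s).
Then LEFT JOIN `tasks z` on rid: each of those 2 rows is kept; rows whose y.rid has no match in z get NULL for z's columns.
Result: 2 row(s).

2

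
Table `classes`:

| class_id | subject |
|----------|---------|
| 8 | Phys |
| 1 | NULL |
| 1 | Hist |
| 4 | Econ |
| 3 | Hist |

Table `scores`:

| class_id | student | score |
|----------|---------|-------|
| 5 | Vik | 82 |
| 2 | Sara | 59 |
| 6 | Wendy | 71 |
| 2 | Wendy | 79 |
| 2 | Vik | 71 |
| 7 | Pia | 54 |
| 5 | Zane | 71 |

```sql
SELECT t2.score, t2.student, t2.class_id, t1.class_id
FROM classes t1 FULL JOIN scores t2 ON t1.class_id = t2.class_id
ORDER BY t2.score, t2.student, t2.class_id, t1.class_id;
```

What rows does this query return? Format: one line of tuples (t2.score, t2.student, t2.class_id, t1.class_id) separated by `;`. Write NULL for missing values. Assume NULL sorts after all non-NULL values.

(54, Pia, 7, NULL); (59, Sara, 2, NULL); (71, Vik, 2, NULL); (71, Wendy, 6, NULL); (71, Zane, 5, NULL); (79, Wendy, 2, NULL); (82, Vik, 5, NULL); (NULL, NULL, NULL, 1); (NULL, NULL, NULL, 1); (NULL, NULL, NULL, 3); (NULL, NULL, NULL, 4); (NULL, NULL, NULL, 8)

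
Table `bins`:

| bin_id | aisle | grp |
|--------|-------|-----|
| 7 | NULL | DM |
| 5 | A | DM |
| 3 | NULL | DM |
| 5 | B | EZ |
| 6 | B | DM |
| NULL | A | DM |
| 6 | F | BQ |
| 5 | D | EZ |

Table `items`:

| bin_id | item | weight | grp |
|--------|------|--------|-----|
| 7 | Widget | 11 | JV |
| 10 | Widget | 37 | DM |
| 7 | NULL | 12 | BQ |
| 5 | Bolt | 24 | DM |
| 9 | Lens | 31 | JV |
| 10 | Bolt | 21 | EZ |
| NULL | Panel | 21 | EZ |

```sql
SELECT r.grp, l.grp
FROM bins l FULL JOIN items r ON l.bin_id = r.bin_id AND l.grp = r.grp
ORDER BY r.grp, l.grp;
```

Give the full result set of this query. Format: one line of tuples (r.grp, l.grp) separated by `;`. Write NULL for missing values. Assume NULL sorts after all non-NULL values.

FULL OUTER JOIN keeps every row from both sides; unmatched rows get NULL for the other side's columns.
Matching on l.bin_id = r.bin_id AND l.grp = r.grp. A NULL in a compared column never satisfies the condition.
Matched pairs: 1; unmatched l rows kept: 7; unmatched r rows kept: 6.

(BQ, NULL); (DM, DM); (DM, NULL); (EZ, NULL); (EZ, NULL); (JV, NULL); (JV, NULL); (NULL, BQ); (NULL, DM); (NULL, DM); (NULL, DM); (NULL, DM); (NULL, EZ); (NULL, EZ)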